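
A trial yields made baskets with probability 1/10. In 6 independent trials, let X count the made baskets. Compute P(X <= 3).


P(X<=3) = P(X=0) + P(X=1) + P(X=2) + P(X=3)
= 531441/1000000 + 177147/500000 + 19683/200000 + 729/50000
= 99873/100000

99873/100000


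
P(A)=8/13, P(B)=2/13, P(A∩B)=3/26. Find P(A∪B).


P(A∪B) = P(A) + P(B) - P(A∩B)
= 8/13 + 2/13 - 3/26 = 17/26

17/26


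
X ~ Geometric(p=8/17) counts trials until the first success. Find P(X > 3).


P(X > 3) = P(first 3 trials all fail) = (1-p)^3 = (9/17)^3 = 729/4913

729/4913


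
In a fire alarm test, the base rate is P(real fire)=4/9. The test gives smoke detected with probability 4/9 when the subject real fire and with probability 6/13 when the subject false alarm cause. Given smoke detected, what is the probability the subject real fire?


P(A) = P(A|B)P(B) + P(A|B')P(B') = 4/9*4/9 + 6/13*5/9 = 478/1053
P(B|A) = P(A|B)P(B)/P(A) = (16/81)/(478/1053) = 104/239

104/239


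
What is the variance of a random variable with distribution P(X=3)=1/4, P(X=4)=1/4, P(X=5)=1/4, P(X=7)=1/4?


E[X] = 19/4, E[X^2] = 99/4
Var(X) = E[X^2] - (E[X])^2 = 99/4 - (19/4)^2 = 35/16

35/16


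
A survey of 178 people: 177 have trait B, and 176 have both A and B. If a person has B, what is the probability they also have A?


P(A|B) = P(A∩B)/P(B) = (176/178)/(177/178) = 176/177

176/177


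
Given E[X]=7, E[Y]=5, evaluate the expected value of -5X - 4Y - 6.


E[-5X - 4Y - 6] = -5*E[X] - 4*E[Y] - 6
= (-5)*(7) + (-4)*(5) + (-6)
= -35 - 20 - 6 = -61

-61


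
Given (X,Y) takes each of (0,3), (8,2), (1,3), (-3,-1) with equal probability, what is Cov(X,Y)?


E[X]=3/2, E[Y]=7/4, E[XY]=11/2
Cov(X,Y) = E[XY] - E[X]E[Y] = 11/2 - 3/2*7/4 = 23/8

23/8


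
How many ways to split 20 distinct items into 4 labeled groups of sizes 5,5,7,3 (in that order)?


20! = 2432902008176640000
Denominator: 5!=120 * 5!=120 * 7!=5040 * 3!=6
Coefficient = 2432902008176640000 / 435456000 = 5587021440

5587021440


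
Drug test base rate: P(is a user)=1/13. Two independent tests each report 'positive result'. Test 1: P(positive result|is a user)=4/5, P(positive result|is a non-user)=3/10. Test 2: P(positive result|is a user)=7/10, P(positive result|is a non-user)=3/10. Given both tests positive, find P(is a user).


After test 1: P(+) = 4/5*1/13 + 3/10*12/13 = 22/65
P(B|+) = (4/65)/(22/65) = 2/11
After test 2 (use post1 as new prior): P(+) = 7/10*2/11 + 3/10*9/11 = 41/110
P(B|+,+) = (7/55)/(41/110) = 14/41

14/41


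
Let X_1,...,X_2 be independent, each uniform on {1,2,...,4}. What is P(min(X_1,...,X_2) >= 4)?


P(min >= 4) = P(all X_i >= 4) = (P(X_1 >= 4))^2
= (1/4)^2 = 1/16

1/16


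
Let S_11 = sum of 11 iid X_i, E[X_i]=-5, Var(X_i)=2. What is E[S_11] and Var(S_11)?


E[S_n] = n*mu = 11*-5 = -55
Var(S_n) = n*sigma^2 = 11*2 = 22

E[S_11]=-55, Var(S_11)=22


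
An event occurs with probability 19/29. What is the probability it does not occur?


P(A') = 1 - P(A) = 1 - 19/29 = 10/29

10/29


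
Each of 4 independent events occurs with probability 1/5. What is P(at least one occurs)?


P(at least one) = 1 - P(none)
P(none) = (1 - 1/5)^4 = (4/5)^4 = 256/625
P(at least one) = 1 - 256/625 = 369/625

369/625


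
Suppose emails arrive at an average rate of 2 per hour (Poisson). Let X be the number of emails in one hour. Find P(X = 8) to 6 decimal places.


P(X=8) = e^(-2) * 2^8 / 8!
≈ 0.1353352832 * 256 / 40320
≈ 0.000859

0.000859


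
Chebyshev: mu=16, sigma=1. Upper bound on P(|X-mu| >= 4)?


k = 4/1 = 4
Chebyshev: P(|X-mu| >= k*sigma) <= 1/k^2 = 1/4^2 = 1/16

1/16


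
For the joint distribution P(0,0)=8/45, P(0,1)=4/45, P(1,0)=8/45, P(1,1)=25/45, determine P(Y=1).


P(Y=1) = P(0,1)+P(1,1) = 4/45 + 25/45 = 29/45

29/45


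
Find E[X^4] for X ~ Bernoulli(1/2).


For Bernoulli: X in {0,1}
E[X^4] = 0^4*(1-1/2) + 1^4*1/2 = 1/2

1/2


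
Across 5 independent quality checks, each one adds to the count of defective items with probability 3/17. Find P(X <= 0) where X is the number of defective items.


P(X<=0) = P(X=0)
= 537824/1419857
= 537824/1419857

537824/1419857


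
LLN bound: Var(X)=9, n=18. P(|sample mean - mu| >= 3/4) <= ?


Var(Xbar) = Var(X)/n = 9/18
Chebyshev: P(|Xbar-mu| >= 3/4) <= Var(Xbar)/(3/4)^2 = (1/2)/(9/16) = 8/9

8/9


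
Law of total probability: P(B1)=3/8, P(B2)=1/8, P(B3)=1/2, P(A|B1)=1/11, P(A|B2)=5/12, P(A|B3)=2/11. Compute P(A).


P(A) = P(A|B1)P(B1) + P(A|B2)P(B2) + P(A|B3)P(B3)
= 1/11*3/8 + 5/12*1/8 + 2/11*1/2
= 3/88 + 5/96 + 1/11 = 17/96

17/96


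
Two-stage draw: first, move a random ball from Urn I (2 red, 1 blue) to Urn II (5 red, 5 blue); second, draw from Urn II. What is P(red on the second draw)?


P(transfer red) = 2/3; P(transfer blue) = 1/3
If red transferred: Urn II has 6 red of 11, so P(red|red moved) = 6/11
If blue transferred: Urn II has 5 red of 11, so P(red|blue moved) = 5/11
By total probability: P(red) = 2/3*6/11 + 1/3*5/11 = 17/33

17/33


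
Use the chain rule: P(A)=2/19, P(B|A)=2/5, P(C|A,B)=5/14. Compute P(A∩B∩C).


P(A∩B∩C) = P(A) * P(B|A) * P(C|A∩B)
= 2/19 * 2/5 * 5/14
= 4/95 * 5/14 = 2/133

2/133


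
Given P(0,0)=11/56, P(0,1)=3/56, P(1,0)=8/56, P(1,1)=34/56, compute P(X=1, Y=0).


Read from table: P(X=1, Y=0) = 8/56 = 1/7

1/7


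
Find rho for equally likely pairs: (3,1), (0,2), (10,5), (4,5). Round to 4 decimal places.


Cov(X,Y) = 4.4375, Var(X) = 13.1875, Var(Y) = 3.1875
rho = Cov/(sqrt(VarX)*sqrt(VarY)) = 0.6844

0.6844


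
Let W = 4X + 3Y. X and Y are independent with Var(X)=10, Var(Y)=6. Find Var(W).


Independence => Cov(X,Y)=0
Var(4X + 3Y) = 4^2*Var(X) + 3^2*Var(Y)
= 16*10 + 9*6 = 214

214


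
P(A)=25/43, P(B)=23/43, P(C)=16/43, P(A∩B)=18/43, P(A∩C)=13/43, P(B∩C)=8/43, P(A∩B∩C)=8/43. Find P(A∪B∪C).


P(A∪B∪C) = P(A)+P(B)+P(C) - P(AB)-P(AC)-P(BC) + P(ABC)
= 25/43+23/43+16/43 - 18/43-13/43-8/43 + 8/43
= 33/43

33/43


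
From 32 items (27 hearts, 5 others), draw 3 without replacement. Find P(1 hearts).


P(X=1) = C(27,1)*C(5,2) / C(32,3)
= 27*10 / 4960
= 270/4960 = 27/496

27/496


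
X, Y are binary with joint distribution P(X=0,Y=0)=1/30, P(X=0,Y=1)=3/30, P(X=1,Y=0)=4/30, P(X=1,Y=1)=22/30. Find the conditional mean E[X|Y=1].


P(Y=1) = 25/30
E[X|Y=1] = (0*3 + 1*22)/25 = 22/25

22/25


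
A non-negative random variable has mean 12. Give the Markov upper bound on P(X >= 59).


Markov: P(X >= a) <= E[X]/a
P(X >= 59) <= 12/59

12/59


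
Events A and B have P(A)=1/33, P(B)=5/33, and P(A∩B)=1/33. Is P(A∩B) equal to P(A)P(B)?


P(A)*P(B) = 1/33*5/33 = 5/1089
P(A∩B) = 1/33 != 5/1089, so not independent

No, A and B are not independent


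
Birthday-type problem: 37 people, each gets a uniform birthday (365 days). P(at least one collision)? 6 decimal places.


P(all different) = prod((365-i)/365 for i=0..36) = 0.151266
P(at least one match) = 1 - 0.151266 = 0.848734

0.848734


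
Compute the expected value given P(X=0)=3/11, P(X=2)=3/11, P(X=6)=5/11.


E[X] = sum(x * P(x))
= 0*3/11 + 2*3/11 + 6*5/11
= 36/11

36/11


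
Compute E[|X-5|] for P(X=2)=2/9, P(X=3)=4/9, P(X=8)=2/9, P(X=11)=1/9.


E[|X-5|] = sum(g(x)*P(x))
= 3*2/9 + 2*4/9 + 3*2/9 + 6*1/9
= 26/9

26/9


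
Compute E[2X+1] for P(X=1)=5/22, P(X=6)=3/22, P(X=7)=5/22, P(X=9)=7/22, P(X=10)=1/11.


E[2X+1] = sum(g(x)*P(x))
= 3*5/22 + 13*3/22 + 15*5/22 + 19*7/22 + 21*1/11
= 152/11

152/11


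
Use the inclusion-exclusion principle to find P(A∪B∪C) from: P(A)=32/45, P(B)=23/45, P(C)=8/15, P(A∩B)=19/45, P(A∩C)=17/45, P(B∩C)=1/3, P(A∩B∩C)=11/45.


P(A∪B∪C) = P(A)+P(B)+P(C) - P(AB)-P(AC)-P(BC) + P(ABC)
= 32/45+23/45+8/15 - 19/45-17/45-1/3 + 11/45
= 13/15

13/15


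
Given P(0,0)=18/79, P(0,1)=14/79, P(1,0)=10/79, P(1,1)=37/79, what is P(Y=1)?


P(Y=1) = P(0,1)+P(1,1) = 14/79 + 37/79 = 51/79

51/79


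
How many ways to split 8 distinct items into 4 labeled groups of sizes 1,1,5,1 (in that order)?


8! = 40320
Denominator: 1!=1 * 1!=1 * 5!=120 * 1!=1
Coefficient = 40320 / 120 = 336

336


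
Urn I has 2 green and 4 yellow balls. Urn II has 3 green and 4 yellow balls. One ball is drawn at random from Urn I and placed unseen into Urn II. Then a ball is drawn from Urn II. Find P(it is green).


P(transfer green) = 2/6 = 1/3; P(transfer yellow) = 2/3
If green transferred: Urn II has 4 green of 8, so P(green|green moved) = 1/2
If yellow transferred: Urn II has 3 green of 8, so P(green|yellow moved) = 3/8
By total probability: P(green) = 1/3*1/2 + 2/3*3/8 = 5/12

5/12


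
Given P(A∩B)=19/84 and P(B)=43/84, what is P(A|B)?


P(A|B) = P(A∩B)/P(B) = (19/84)/(43/84) = 19/43

19/43


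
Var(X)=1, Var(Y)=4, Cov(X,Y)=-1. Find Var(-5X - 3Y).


Var(-5X - 3Y) = (-5)^2*Var(X) + (-3)^2*Var(Y) + 2*(-5)*(-3)*Cov(X,Y)
= 25*1 + 9*4 + 30*(-1)
= 25 + 36 - 30 = 31

31


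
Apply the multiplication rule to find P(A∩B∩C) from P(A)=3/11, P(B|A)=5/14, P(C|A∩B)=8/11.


P(A∩B∩C) = P(A) * P(B|A) * P(C|A∩B)
= 3/11 * 5/14 * 8/11
= 15/154 * 8/11 = 60/847

60/847


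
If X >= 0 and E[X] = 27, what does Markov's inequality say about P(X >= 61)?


Markov: P(X >= a) <= E[X]/a
P(X >= 61) <= 27/61

27/61


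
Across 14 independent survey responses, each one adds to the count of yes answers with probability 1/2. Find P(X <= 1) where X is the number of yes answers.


P(X<=1) = P(X=0) + P(X=1)
= 1/16384 + 7/8192
= 15/16384

15/16384


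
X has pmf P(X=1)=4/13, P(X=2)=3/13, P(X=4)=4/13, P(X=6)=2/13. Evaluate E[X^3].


E[X^3] = sum(x^3 * P(x))
= 1*4/13 + 8*3/13 + 64*4/13 + 216*2/13
= 716/13

716/13


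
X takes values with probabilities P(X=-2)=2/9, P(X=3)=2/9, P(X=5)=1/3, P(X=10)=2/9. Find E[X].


E[X] = sum(x * P(x))
= -2*2/9 + 3*2/9 + 5*1/3 + 10*2/9
= 37/9

37/9


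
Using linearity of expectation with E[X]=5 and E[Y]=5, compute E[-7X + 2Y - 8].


E[-7X + 2Y - 8] = -7*E[X] + 2*E[Y] - 8
= (-7)*(5) + (2)*(5) + (-8)
= -35 + 10 - 8 = -33

-33


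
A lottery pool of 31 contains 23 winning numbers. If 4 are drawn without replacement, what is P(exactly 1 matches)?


P(X=1) = C(23,1)*C(8,3) / C(31,4)
= 23*56 / 31465
= 1288/31465 = 184/4495

184/4495


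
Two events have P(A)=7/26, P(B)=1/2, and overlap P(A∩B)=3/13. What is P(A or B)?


P(A∪B) = P(A) + P(B) - P(A∩B)
= 7/26 + 1/2 - 3/13 = 7/13

7/13


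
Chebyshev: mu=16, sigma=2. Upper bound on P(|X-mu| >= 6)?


k = 6/2 = 3
Chebyshev: P(|X-mu| >= k*sigma) <= 1/k^2 = 1/3^2 = 1/9

1/9


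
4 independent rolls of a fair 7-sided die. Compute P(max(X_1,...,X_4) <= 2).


P(max <= 2) = P(all X_i <= 2) = (P(X_1 <= 2))^4
= (2/7)^4 = 16/2401

16/2401


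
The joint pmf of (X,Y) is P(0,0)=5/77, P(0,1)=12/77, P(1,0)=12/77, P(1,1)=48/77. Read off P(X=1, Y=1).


Read from table: P(X=1, Y=1) = 48/77

48/77


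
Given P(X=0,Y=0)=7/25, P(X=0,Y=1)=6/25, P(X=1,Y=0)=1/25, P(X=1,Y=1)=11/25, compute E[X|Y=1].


P(Y=1) = 17/25
E[X|Y=1] = (0*6 + 1*11)/17 = 11/17

11/17


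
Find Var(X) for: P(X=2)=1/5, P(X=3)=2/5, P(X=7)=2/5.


E[X] = 22/5, E[X^2] = 24
Var(X) = E[X^2] - (E[X])^2 = 24 - (22/5)^2 = 116/25

116/25


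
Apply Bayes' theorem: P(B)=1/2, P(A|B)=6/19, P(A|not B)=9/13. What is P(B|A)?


P(A) = P(A|B)P(B) + P(A|B')P(B') = 6/19*1/2 + 9/13*1/2 = 249/494
P(B|A) = P(A|B)P(B)/P(A) = (3/19)/(249/494) = 26/83

26/83


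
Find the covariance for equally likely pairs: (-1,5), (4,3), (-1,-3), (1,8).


E[X]=3/4, E[Y]=13/4, E[XY]=9/2
Cov(X,Y) = E[XY] - E[X]E[Y] = 9/2 - 3/4*13/4 = 33/16

33/16


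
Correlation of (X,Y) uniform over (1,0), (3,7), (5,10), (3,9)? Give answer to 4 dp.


Cov(X,Y) = 5.0000, Var(X) = 2.0000, Var(Y) = 15.2500
rho = Cov/(sqrt(VarX)*sqrt(VarY)) = 0.9054

0.9054


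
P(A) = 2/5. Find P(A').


P(A') = 1 - P(A) = 1 - 2/5 = 3/5

3/5


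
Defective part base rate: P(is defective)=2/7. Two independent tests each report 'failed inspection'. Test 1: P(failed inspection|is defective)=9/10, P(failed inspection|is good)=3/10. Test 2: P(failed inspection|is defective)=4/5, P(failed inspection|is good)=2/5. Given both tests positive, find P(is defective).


After test 1: P(+) = 9/10*2/7 + 3/10*5/7 = 33/70
P(B|+) = (9/35)/(33/70) = 6/11
After test 2 (use post1 as new prior): P(+) = 4/5*6/11 + 2/5*5/11 = 34/55
P(B|+,+) = (24/55)/(34/55) = 12/17

12/17


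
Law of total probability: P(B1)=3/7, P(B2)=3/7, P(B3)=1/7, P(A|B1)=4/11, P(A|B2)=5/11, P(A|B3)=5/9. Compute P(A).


P(A) = P(A|B1)P(B1) + P(A|B2)P(B2) + P(A|B3)P(B3)
= 4/11*3/7 + 5/11*3/7 + 5/9*1/7
= 12/77 + 15/77 + 5/63 = 298/693

298/693


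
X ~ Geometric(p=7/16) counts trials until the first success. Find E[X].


For geometric (trials until first success), E[X] = 1/p = 1/(7/16) = 16/7

16/7


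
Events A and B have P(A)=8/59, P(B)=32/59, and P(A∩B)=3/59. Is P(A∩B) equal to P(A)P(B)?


P(A)*P(B) = 8/59*32/59 = 256/3481
P(A∩B) = 3/59 != 256/3481, so not independent

No, A and B are not independent


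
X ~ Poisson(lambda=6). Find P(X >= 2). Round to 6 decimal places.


P(X>=2) = 1 - P(X<=1) = 1 - (e^(-6)*6^0/0! + e^(-6)*6^1/1!)
≈ 1 - (0.0024787522 + 0.0148725131)
= 1 - 0.0173512653 = 0.9826487347
≈ 0.982649

0.982649


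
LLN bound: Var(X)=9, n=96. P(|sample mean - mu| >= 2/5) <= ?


Var(Xbar) = Var(X)/n = 9/96
Chebyshev: P(|Xbar-mu| >= 2/5) <= Var(Xbar)/(2/5)^2 = (3/32)/(4/25) = 75/128

75/128


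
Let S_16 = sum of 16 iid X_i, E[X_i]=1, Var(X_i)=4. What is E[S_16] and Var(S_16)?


E[S_n] = n*mu = 16*1 = 16
Var(S_n) = n*sigma^2 = 16*4 = 64

E[S_16]=16, Var(S_16)=64


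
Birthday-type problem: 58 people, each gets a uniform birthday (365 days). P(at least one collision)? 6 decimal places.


P(all different) = prod((365-i)/365 for i=0..57) = 0.008335
P(at least one match) = 1 - 0.008335 = 0.991665

0.991665


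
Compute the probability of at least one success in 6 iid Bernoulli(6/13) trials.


P(at least one) = 1 - P(none)
P(none) = (1 - 6/13)^6 = (7/13)^6 = 117649/4826809
P(at least one) = 1 - 117649/4826809 = 4709160/4826809

4709160/4826809


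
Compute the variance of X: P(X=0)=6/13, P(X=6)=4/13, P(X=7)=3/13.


E[X] = 45/13, E[X^2] = 291/13
Var(X) = E[X^2] - (E[X])^2 = 291/13 - (45/13)^2 = 1758/169

1758/169


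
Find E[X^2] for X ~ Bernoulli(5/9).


For Bernoulli: X in {0,1}
E[X^2] = 0^2*(1-5/9) + 1^2*5/9 = 5/9

5/9


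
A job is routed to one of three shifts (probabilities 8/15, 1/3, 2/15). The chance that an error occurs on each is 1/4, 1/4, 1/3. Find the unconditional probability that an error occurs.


P(A) = P(A|B1)P(B1) + P(A|B2)P(B2) + P(A|B3)P(B3)
= 1/4*8/15 + 1/4*1/3 + 1/3*2/15
= 2/15 + 1/12 + 2/45 = 47/180

47/180


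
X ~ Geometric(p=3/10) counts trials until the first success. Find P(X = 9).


P(X=9) = (1-p)^8 * p = (7/10)^8 * 3/10
= 5764801/100000000 * 3/10 = 17294403/1000000000

17294403/1000000000


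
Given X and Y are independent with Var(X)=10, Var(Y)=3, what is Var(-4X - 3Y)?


Independence => Cov(X,Y)=0
Var(-4X - 3Y) = (-4)^2*Var(X) + (-3)^2*Var(Y)
= 16*10 + 9*3 = 187

187


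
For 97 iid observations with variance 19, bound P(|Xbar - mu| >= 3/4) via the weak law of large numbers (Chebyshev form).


Var(Xbar) = Var(X)/n = 19/97
Chebyshev: P(|Xbar-mu| >= 3/4) <= Var(Xbar)/(3/4)^2 = (19/97)/(9/16) = 304/873

304/873


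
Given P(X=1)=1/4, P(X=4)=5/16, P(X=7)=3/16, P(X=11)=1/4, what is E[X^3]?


E[X^3] = sum(g(x)*P(x))
= 1*1/4 + 64*5/16 + 343*3/16 + 1331*1/4
= 6677/16

6677/16


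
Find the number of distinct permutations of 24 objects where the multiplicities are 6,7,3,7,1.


24! = 620448401733239439360000
Denominator: 6!=720 * 7!=5040 * 3!=6 * 7!=5040 * 1!=1
Coefficient = 620448401733239439360000 / 109734912000 = 5654065697280

5654065697280


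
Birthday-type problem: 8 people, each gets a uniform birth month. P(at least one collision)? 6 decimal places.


P(all different) = prod((12-i)/12 for i=0..7) = 0.046417
P(at least one match) = 1 - 0.046417 = 0.953583

0.953583


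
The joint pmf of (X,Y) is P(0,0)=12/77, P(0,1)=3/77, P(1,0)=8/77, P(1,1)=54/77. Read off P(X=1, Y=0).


Read from table: P(X=1, Y=0) = 8/77

8/77


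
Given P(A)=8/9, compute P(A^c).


P(A') = 1 - P(A) = 1 - 8/9 = 1/9

1/9


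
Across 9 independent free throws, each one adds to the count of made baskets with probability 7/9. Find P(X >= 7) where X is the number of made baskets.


P(X>=7) = P(X=7) + P(X=8) + P(X=9)
= 13176688/43046721 + 11529602/43046721 + 40353607/387420489
= 262710217/387420489

262710217/387420489


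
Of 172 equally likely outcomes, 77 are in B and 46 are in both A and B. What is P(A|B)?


P(A|B) = P(A∩B)/P(B) = (46/172)/(77/172) = 46/77

46/77


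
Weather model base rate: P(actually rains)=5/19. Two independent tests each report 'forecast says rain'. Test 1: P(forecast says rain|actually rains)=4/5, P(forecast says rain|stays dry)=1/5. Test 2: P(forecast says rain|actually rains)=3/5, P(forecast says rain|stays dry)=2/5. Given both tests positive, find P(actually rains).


After test 1: P(+) = 4/5*5/19 + 1/5*14/19 = 34/95
P(B|+) = (4/19)/(34/95) = 10/17
After test 2 (use post1 as new prior): P(+) = 3/5*10/17 + 2/5*7/17 = 44/85
P(B|+,+) = (6/17)/(44/85) = 15/22

15/22


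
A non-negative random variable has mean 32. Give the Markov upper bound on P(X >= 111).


Markov: P(X >= a) <= E[X]/a
P(X >= 111) <= 32/111

32/111


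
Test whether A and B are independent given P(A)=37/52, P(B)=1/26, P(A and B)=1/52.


P(A)*P(B) = 37/52*1/26 = 37/1352
P(A∩B) = 1/52 != 37/1352, so not independent

No, A and B are not independent


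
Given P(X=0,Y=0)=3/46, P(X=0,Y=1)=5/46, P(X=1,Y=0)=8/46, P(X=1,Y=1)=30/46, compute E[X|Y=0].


P(Y=0) = 11/46
E[X|Y=0] = (0*3 + 1*8)/11 = 8/11

8/11


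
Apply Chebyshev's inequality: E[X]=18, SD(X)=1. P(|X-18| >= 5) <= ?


k = 5/1 = 5
Chebyshev: P(|X-mu| >= k*sigma) <= 1/k^2 = 1/5^2 = 1/25

1/25


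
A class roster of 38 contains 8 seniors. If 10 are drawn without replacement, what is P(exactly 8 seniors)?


P(X=8) = C(8,8)*C(30,2) / C(38,10)
= 1*435 / 472733756
= 435/472733756 = 15/16301164

15/16301164


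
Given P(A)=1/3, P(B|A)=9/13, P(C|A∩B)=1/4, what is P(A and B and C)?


P(A∩B∩C) = P(A) * P(B|A) * P(C|A∩B)
= 1/3 * 9/13 * 1/4
= 3/13 * 1/4 = 3/52

3/52


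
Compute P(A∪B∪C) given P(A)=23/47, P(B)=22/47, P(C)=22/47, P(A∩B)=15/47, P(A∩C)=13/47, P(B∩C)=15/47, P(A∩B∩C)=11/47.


P(A∪B∪C) = P(A)+P(B)+P(C) - P(AB)-P(AC)-P(BC) + P(ABC)
= 23/47+22/47+22/47 - 15/47-13/47-15/47 + 11/47
= 35/47

35/47


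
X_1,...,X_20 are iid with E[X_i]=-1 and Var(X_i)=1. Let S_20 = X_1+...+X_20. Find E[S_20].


E[S_n] = n*E[X_1] = 20*-1 = -20

-20


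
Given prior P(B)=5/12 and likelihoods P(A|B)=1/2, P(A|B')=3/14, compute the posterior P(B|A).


P(A) = P(A|B)P(B) + P(A|B')P(B') = 1/2*5/12 + 3/14*7/12 = 1/3
P(B|A) = P(A|B)P(B)/P(A) = (5/24)/(1/3) = 5/8

5/8


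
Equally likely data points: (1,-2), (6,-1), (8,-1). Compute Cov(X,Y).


E[X]=5, E[Y]=-4/3, E[XY]=-16/3
Cov(X,Y) = E[XY] - E[X]E[Y] = -16/3 - 5*-4/3 = 4/3

4/3


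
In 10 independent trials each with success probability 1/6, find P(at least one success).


P(at least one) = 1 - P(none)
P(none) = (1 - 1/6)^10 = (5/6)^10 = 9765625/60466176
P(at least one) = 1 - 9765625/60466176 = 50700551/60466176

50700551/60466176


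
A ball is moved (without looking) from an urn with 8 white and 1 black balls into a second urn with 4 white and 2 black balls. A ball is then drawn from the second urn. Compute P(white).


P(transfer white) = 8/9; P(transfer black) = 1/9
If white transferred: Urn II has 5 white of 7, so P(white|white moved) = 5/7
If black transferred: Urn II has 4 white of 7, so P(white|black moved) = 4/7
By total probability: P(white) = 8/9*5/7 + 1/9*4/7 = 44/63

44/63


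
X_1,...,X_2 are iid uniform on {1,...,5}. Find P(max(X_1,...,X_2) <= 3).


P(max <= 3) = P(all X_i <= 3) = (P(X_1 <= 3))^2
= (3/5)^2 = 9/25

9/25


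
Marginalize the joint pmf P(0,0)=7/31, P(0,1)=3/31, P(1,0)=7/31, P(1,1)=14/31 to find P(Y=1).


P(Y=1) = P(0,1)+P(1,1) = 3/31 + 14/31 = 17/31

17/31


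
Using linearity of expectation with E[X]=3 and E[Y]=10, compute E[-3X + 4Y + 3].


E[-3X + 4Y + 3] = -3*E[X] + 4*E[Y] + 3
= (-3)*(3) + (4)*(10) + (3)
= -9 + 40 + 3 = 34

34


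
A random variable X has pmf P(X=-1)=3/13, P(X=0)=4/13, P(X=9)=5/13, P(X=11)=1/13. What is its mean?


E[X] = sum(x * P(x))
= -1*3/13 + 0*4/13 + 9*5/13 + 11*1/13
= 53/13

53/13


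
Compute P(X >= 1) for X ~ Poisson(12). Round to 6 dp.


P(X>=1) = 1 - P(X<=0) = 1 - (e^(-12)*12^0/0!)
≈ 1 - 0.0000061442 = 0.9999938558
≈ 0.999994

0.999994


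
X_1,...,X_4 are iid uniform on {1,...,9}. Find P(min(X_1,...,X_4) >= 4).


P(min >= 4) = P(all X_i >= 4) = (P(X_1 >= 4))^4
= (6/9)^4 = (2/3)^4 = 16/81

16/81


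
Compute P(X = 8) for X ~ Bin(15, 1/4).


P(X=8) = C(15,8) * p^8 * (1-p)^7
= 6435 * 1/65536 * 2187/16384
= 14073345/1073741824

14073345/1073741824


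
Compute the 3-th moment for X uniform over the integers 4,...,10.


E[X^3] = (1/7) * sum(x^3 for x=4..10)
= 2989/7 = 427

427


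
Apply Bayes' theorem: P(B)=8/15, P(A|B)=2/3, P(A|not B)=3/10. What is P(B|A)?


P(A) = P(A|B)P(B) + P(A|B')P(B') = 2/3*8/15 + 3/10*7/15 = 223/450
P(B|A) = P(A|B)P(B)/P(A) = (16/45)/(223/450) = 160/223

160/223


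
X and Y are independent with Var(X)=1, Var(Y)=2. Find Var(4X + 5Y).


Independence => Cov(X,Y)=0
Var(4X + 5Y) = 4^2*Var(X) + 5^2*Var(Y)
= 16*1 + 25*2 = 66

66


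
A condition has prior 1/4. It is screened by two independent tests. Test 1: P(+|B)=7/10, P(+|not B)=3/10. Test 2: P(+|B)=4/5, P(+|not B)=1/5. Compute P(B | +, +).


After test 1: P(+) = 7/10*1/4 + 3/10*3/4 = 2/5
P(B|+) = (7/40)/(2/5) = 7/16
After test 2 (use post1 as new prior): P(+) = 4/5*7/16 + 1/5*9/16 = 37/80
P(B|+,+) = (7/20)/(37/80) = 28/37

28/37


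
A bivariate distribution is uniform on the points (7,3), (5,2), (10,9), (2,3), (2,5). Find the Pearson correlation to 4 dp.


Cov(X,Y) = 4.5200, Var(X) = 9.3600, Var(Y) = 6.2400
rho = Cov/(sqrt(VarX)*sqrt(VarY)) = 0.5914

0.5914


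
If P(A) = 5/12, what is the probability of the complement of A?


P(A') = 1 - P(A) = 1 - 5/12 = 7/12

7/12


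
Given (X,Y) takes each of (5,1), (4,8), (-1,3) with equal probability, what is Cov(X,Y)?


E[X]=8/3, E[Y]=4, E[XY]=34/3
Cov(X,Y) = E[XY] - E[X]E[Y] = 34/3 - 8/3*4 = 2/3

2/3


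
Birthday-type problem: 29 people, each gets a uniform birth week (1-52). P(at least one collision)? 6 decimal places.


P(all different) = prod((52-i)/52 for i=0..28) = 0.000054
P(at least one match) = 1 - 0.000054 = 0.999946

0.999946


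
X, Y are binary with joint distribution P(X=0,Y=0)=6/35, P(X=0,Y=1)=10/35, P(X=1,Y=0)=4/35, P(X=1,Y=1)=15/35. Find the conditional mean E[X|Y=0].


P(Y=0) = 10/35
E[X|Y=0] = (0*6 + 1*4)/10 = 4/10 = 2/5

2/5


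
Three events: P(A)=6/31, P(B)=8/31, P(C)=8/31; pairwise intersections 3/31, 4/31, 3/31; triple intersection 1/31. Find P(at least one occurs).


P(A∪B∪C) = P(A)+P(B)+P(C) - P(AB)-P(AC)-P(BC) + P(ABC)
= 6/31+8/31+8/31 - 3/31-4/31-3/31 + 1/31
= 13/31

13/31


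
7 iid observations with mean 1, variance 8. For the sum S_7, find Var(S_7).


By independence, Var(S_n) = n*Var(X_1) = 7*8 = 56

56


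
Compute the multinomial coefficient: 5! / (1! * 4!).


5! = 120
Denominator: 1!=1 * 4!=24
Coefficient = 120 / 24 = 5

5


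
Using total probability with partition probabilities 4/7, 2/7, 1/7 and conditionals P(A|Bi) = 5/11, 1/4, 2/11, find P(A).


P(A) = P(A|B1)P(B1) + P(A|B2)P(B2) + P(A|B3)P(B3)
= 5/11*4/7 + 1/4*2/7 + 2/11*1/7
= 20/77 + 1/14 + 2/77 = 5/14

5/14


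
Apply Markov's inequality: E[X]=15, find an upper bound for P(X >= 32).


Markov: P(X >= a) <= E[X]/a
P(X >= 32) <= 15/32

15/32


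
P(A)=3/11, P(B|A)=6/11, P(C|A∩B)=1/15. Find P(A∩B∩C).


P(A∩B∩C) = P(A) * P(B|A) * P(C|A∩B)
= 3/11 * 6/11 * 1/15
= 18/121 * 1/15 = 6/605

6/605


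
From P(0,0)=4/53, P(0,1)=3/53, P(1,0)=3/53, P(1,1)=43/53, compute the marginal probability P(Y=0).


P(Y=0) = P(0,0)+P(1,0) = 4/53 + 3/53 = 7/53

7/53


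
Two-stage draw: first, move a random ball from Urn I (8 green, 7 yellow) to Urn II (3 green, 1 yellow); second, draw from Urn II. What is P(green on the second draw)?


P(transfer green) = 8/15; P(transfer yellow) = 7/15
If green transferred: Urn II has 4 green of 5, so P(green|green moved) = 4/5
If yellow transferred: Urn II has 3 green of 5, so P(green|yellow moved) = 3/5
By total probability: P(green) = 8/15*4/5 + 7/15*3/5 = 53/75

53/75


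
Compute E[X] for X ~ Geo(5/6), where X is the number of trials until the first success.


For geometric (trials until first success), E[X] = 1/p = 1/(5/6) = 6/5

6/5


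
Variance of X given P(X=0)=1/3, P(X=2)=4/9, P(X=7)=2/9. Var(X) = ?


E[X] = 22/9, E[X^2] = 38/3
Var(X) = E[X^2] - (E[X])^2 = 38/3 - (22/9)^2 = 542/81

542/81


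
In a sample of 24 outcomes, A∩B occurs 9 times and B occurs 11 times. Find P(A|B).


P(A|B) = P(A∩B)/P(B) = (9/24)/(11/24) = 9/11

9/11


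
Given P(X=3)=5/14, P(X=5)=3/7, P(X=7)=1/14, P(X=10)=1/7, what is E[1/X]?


E[1/X] = sum(g(x)*P(x))
= 1/3*5/14 + 1/5*3/7 + 1/7*1/14 + 1/10*1/7
= 337/1470

337/1470


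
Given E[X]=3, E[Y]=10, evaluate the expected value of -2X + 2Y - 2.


E[-2X + 2Y - 2] = -2*E[X] + 2*E[Y] - 2
= (-2)*(3) + (2)*(10) + (-2)
= -6 + 20 - 2 = 12

12


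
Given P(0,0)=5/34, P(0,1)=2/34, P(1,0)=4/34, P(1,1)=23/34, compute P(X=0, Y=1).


Read from table: P(X=0, Y=1) = 2/34 = 1/17

1/17


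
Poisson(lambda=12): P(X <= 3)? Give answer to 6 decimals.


P(X<=3) = e^(-12)*12^0/0! + e^(-12)*12^1/1! + e^(-12)*12^2/2! + e^(-12)*12^3/3!
≈ 0.0000061442 + 0.0000737305 + 0.0004423833 + 0.0017695332
= 0.0022917912
≈ 0.002292

0.002292


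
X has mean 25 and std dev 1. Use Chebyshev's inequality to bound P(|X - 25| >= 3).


k = 3/1 = 3
Chebyshev: P(|X-mu| >= k*sigma) <= 1/k^2 = 1/3^2 = 1/9

1/9


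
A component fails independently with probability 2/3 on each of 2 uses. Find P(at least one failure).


P(at least one) = 1 - P(none)
P(none) = (1 - 2/3)^2 = (1/3)^2 = 1/9
P(at least one) = 1 - 1/9 = 8/9

8/9


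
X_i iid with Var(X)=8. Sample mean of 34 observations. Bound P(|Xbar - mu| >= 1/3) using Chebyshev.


Var(Xbar) = Var(X)/n = 8/34
Chebyshev: P(|Xbar-mu| >= 1/3) <= Var(Xbar)/(1/3)^2 = (4/17)/(1/9) = 36/17
Bound exceeds 1, so trivial bound: 1

1


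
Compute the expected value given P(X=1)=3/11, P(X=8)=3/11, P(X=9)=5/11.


E[X] = sum(x * P(x))
= 1*3/11 + 8*3/11 + 9*5/11
= 72/11

72/11


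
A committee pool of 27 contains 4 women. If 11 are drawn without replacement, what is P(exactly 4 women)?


P(X=4) = C(4,4)*C(23,7) / C(27,11)
= 1*245157 / 13037895
= 245157/13037895 = 11/585

11/585


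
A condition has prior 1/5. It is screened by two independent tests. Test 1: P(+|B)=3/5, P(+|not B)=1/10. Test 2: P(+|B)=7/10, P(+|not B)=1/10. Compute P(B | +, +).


After test 1: P(+) = 3/5*1/5 + 1/10*4/5 = 1/5
P(B|+) = (3/25)/(1/5) = 3/5
After test 2 (use post1 as new prior): P(+) = 7/10*3/5 + 1/10*2/5 = 23/50
P(B|+,+) = (21/50)/(23/50) = 21/23

21/23


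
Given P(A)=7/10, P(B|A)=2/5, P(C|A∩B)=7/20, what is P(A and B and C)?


P(A∩B∩C) = P(A) * P(B|A) * P(C|A∩B)
= 7/10 * 2/5 * 7/20
= 7/25 * 7/20 = 49/500

49/500


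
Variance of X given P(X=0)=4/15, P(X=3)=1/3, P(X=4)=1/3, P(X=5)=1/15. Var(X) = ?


E[X] = 8/3, E[X^2] = 10
Var(X) = E[X^2] - (E[X])^2 = 10 - (8/3)^2 = 26/9

26/9


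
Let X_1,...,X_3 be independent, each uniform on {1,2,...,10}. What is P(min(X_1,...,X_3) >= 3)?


P(min >= 3) = P(all X_i >= 3) = (P(X_1 >= 3))^3
= (8/10)^3 = (4/5)^3 = 64/125

64/125


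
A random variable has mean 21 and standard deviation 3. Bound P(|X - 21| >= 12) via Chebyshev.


k = 12/3 = 4
Chebyshev: P(|X-mu| >= k*sigma) <= 1/k^2 = 1/4^2 = 1/16

1/16


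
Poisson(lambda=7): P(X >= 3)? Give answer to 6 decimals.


P(X>=3) = 1 - P(X<=2) = 1 - (e^(-7)*7^0/0! + e^(-7)*7^1/1! + e^(-7)*7^2/2!)
≈ 1 - (0.0009118820 + 0.0063831738 + 0.0223411082)
= 1 - 0.0296361640 = 0.9703638360
≈ 0.970364

0.970364


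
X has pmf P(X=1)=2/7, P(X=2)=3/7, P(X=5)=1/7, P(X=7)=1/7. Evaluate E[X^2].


E[X^2] = sum(x^2 * P(x))
= 1*2/7 + 4*3/7 + 25*1/7 + 49*1/7
= 88/7

88/7


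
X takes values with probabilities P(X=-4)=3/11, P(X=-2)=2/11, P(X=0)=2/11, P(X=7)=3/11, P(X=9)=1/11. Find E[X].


E[X] = sum(x * P(x))
= -4*3/11 - 2*2/11 + 0*2/11 + 7*3/11 + 9*1/11
= 14/11

14/11


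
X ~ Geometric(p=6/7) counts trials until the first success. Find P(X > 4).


P(X > 4) = P(first 4 trials all fail) = (1-p)^4 = (1/7)^4 = 1/2401

1/2401


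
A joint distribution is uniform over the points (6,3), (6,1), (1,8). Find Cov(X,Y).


E[X]=13/3, E[Y]=4, E[XY]=32/3
Cov(X,Y) = E[XY] - E[X]E[Y] = 32/3 - 13/3*4 = -20/3

-20/3


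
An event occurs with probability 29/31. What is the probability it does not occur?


P(A') = 1 - P(A) = 1 - 29/31 = 2/31

2/31


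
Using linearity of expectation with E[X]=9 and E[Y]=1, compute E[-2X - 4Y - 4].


E[-2X - 4Y - 4] = -2*E[X] - 4*E[Y] - 4
= (-2)*(9) + (-4)*(1) + (-4)
= -18 - 4 - 4 = -26

-26


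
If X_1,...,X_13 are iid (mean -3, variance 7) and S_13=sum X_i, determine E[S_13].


E[S_n] = n*E[X_1] = 13*-3 = -39

-39


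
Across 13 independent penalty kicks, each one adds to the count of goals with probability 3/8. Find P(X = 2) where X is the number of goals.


P(X=2) = C(13,2) * p^2 * (1-p)^11
= 78 * 9/64 * 48828125/8589934592
= 17138671875/274877906944

17138671875/274877906944


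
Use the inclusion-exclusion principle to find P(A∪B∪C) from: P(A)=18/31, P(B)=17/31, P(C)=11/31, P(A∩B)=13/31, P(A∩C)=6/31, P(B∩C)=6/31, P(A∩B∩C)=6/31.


P(A∪B∪C) = P(A)+P(B)+P(C) - P(AB)-P(AC)-P(BC) + P(ABC)
= 18/31+17/31+11/31 - 13/31-6/31-6/31 + 6/31
= 27/31

27/31


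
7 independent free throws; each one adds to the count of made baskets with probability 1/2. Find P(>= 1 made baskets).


P(at least one) = 1 - P(none)
P(none) = (1 - 1/2)^7 = (1/2)^7 = 1/128
P(at least one) = 1 - 1/128 = 127/128

127/128


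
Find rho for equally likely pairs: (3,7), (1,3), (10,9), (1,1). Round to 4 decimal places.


Cov(X,Y) = 10.0000, Var(X) = 13.6875, Var(Y) = 10.0000
rho = Cov/(sqrt(VarX)*sqrt(VarY)) = 0.8547

0.8547


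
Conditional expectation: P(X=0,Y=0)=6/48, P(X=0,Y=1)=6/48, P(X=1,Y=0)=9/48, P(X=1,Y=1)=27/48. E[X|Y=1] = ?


P(Y=1) = 33/48
E[X|Y=1] = (0*6 + 1*27)/33 = 27/33 = 9/11

9/11


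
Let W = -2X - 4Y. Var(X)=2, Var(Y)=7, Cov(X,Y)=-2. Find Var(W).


Var(-2X - 4Y) = (-2)^2*Var(X) + (-4)^2*Var(Y) + 2*(-2)*(-4)*Cov(X,Y)
= 4*2 + 16*7 + 16*(-2)
= 8 + 112 - 32 = 88

88


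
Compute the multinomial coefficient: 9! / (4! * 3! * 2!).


9! = 362880
Denominator: 4!=24 * 3!=6 * 2!=2
Coefficient = 362880 / 288 = 1260

1260


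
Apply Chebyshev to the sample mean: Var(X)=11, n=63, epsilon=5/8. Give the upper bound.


Var(Xbar) = Var(X)/n = 11/63
Chebyshev: P(|Xbar-mu| >= 5/8) <= Var(Xbar)/(5/8)^2 = (11/63)/(25/64) = 704/1575

704/1575


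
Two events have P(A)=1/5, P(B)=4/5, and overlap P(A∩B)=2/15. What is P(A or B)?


P(A∪B) = P(A) + P(B) - P(A∩B)
= 1/5 + 4/5 - 2/15 = 13/15

13/15


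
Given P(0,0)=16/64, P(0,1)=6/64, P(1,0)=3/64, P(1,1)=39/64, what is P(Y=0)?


P(Y=0) = P(0,0)+P(1,0) = 16/64 + 3/64 = 19/64

19/64


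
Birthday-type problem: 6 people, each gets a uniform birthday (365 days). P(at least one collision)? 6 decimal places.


P(all different) = prod((365-i)/365 for i=0..5) = 0.959538
P(at least one match) = 1 - 0.959538 = 0.040462

0.040462


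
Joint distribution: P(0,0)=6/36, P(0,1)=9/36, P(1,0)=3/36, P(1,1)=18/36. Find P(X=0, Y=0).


Read from table: P(X=0, Y=0) = 6/36 = 1/6

1/6


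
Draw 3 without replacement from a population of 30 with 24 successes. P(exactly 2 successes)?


P(X=2) = C(24,2)*C(6,1) / C(30,3)
= 276*6 / 4060
= 1656/4060 = 414/1015

414/1015


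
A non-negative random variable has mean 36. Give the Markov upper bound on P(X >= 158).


Markov: P(X >= a) <= E[X]/a
P(X >= 158) <= 36/158 = 18/79

18/79


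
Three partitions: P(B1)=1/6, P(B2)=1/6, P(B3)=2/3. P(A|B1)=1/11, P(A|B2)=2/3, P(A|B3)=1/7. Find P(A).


P(A) = P(A|B1)P(B1) + P(A|B2)P(B2) + P(A|B3)P(B3)
= 1/11*1/6 + 2/3*1/6 + 1/7*2/3
= 1/66 + 1/9 + 2/21 = 307/1386

307/1386


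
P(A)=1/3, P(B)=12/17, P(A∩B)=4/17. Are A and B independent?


P(A)*P(B) = 1/3*12/17 = 4/17
P(A∩B) = 4/17, which equals P(A)P(B), so independent

Yes, A and B are independent


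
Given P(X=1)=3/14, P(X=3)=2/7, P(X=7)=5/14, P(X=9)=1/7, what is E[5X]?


E[5X] = sum(g(x)*P(x))
= 5*3/14 + 15*2/7 + 35*5/14 + 45*1/7
= 170/7

170/7


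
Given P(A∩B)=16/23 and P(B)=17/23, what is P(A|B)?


P(A|B) = P(A∩B)/P(B) = (16/23)/(17/23) = 16/17

16/17


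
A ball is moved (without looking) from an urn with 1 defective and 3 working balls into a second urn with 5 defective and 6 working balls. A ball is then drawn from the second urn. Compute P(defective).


P(transfer defective) = 1/4; P(transfer working) = 3/4
If defective transferred: Urn II has 6 defective of 12, so P(defective|defective moved) = 1/2
If working transferred: Urn II has 5 defective of 12, so P(defective|working moved) = 5/12
By total probability: P(defective) = 1/4*1/2 + 3/4*5/12 = 7/16

7/16


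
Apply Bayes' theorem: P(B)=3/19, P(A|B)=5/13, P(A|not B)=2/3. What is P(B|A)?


P(A) = P(A|B)P(B) + P(A|B')P(B') = 5/13*3/19 + 2/3*16/19 = 461/741
P(B|A) = P(A|B)P(B)/P(A) = (15/247)/(461/741) = 45/461

45/461


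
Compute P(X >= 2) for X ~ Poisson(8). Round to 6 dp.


P(X>=2) = 1 - P(X<=1) = 1 - (e^(-8)*8^0/0! + e^(-8)*8^1/1!)
≈ 1 - (0.0003354626 + 0.0026837010)
= 1 - 0.0030191636 = 0.9969808364
≈ 0.996981

0.996981


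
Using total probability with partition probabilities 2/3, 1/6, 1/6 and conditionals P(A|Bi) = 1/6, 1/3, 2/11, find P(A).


P(A) = P(A|B1)P(B1) + P(A|B2)P(B2) + P(A|B3)P(B3)
= 1/6*2/3 + 1/3*1/6 + 2/11*1/6
= 1/9 + 1/18 + 1/33 = 13/66

13/66


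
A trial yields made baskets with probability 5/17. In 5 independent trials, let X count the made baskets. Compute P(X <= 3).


P(X<=3) = P(X=0) + P(X=1) + P(X=2) + P(X=3)
= 248832/1419857 + 518400/1419857 + 432000/1419857 + 180000/1419857
= 1379232/1419857

1379232/1419857


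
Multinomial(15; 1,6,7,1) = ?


15! = 1307674368000
Denominator: 1!=1 * 6!=720 * 7!=5040 * 1!=1
Coefficient = 1307674368000 / 3628800 = 360360

360360


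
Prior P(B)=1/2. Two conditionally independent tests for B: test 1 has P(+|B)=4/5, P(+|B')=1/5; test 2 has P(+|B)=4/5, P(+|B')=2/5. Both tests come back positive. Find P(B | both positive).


After test 1: P(+) = 4/5*1/2 + 1/5*1/2 = 1/2
P(B|+) = (2/5)/(1/2) = 4/5
After test 2 (use post1 as new prior): P(+) = 4/5*4/5 + 2/5*1/5 = 18/25
P(B|+,+) = (16/25)/(18/25) = 8/9

8/9


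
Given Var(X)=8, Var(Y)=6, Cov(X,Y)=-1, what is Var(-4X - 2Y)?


Var(-4X - 2Y) = (-4)^2*Var(X) + (-2)^2*Var(Y) + 2*(-4)*(-2)*Cov(X,Y)
= 16*8 + 4*6 + 16*(-1)
= 128 + 24 - 16 = 136

136


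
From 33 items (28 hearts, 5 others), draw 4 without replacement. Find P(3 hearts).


P(X=3) = C(28,3)*C(5,1) / C(33,4)
= 3276*5 / 40920
= 16380/40920 = 273/682

273/682


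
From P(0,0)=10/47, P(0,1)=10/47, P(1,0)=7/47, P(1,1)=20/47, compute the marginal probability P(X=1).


P(X=1) = P(1,0)+P(1,1) = 7/47 + 20/47 = 27/47

27/47


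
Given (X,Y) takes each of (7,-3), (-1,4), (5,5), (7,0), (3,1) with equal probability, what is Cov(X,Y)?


E[X]=21/5, E[Y]=7/5, E[XY]=3/5
Cov(X,Y) = E[XY] - E[X]E[Y] = 3/5 - 21/5*7/5 = -132/25

-132/25


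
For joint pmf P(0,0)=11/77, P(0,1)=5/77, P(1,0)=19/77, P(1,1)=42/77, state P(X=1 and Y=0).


Read from table: P(X=1, Y=0) = 19/77

19/77


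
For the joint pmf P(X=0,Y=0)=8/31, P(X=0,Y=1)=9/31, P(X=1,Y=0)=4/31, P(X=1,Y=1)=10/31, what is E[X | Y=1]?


P(Y=1) = 19/31
E[X|Y=1] = (0*9 + 1*10)/19 = 10/19

10/19


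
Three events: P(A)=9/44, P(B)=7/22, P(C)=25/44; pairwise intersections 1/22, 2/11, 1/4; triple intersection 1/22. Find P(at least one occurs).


P(A∪B∪C) = P(A)+P(B)+P(C) - P(AB)-P(AC)-P(BC) + P(ABC)
= 9/44+7/22+25/44 - 1/22-2/11-1/4 + 1/22
= 29/44

29/44


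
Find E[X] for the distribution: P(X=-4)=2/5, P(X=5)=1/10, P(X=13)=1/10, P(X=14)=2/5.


E[X] = sum(x * P(x))
= -4*2/5 + 5*1/10 + 13*1/10 + 14*2/5
= 29/5

29/5


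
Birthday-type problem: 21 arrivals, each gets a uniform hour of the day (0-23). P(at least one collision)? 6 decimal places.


P(all different) = prod((24-i)/24 for i=0..20) = 0.000001
P(at least one match) = 1 - 0.000001 = 0.999999

0.999999


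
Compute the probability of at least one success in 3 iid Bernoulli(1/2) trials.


P(at least one) = 1 - P(none)
P(none) = (1 - 1/2)^3 = (1/2)^3 = 1/8
P(at least one) = 1 - 1/8 = 7/8

7/8


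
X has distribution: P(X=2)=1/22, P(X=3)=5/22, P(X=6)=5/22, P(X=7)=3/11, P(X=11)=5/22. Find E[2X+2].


E[2X+2] = sum(g(x)*P(x))
= 6*1/22 + 8*5/22 + 14*5/22 + 16*3/11 + 24*5/22
= 166/11

166/11


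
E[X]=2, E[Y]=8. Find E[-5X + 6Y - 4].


E[-5X + 6Y - 4] = -5*E[X] + 6*E[Y] - 4
= (-5)*(2) + (6)*(8) + (-4)
= -10 + 48 - 4 = 34

34


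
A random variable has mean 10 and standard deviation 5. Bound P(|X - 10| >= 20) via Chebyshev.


k = 20/5 = 4
Chebyshev: P(|X-mu| >= k*sigma) <= 1/k^2 = 1/4^2 = 1/16

1/16


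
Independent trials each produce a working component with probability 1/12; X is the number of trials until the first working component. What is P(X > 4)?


P(X > 4) = P(first 4 trials all fail) = (1-p)^4 = (11/12)^4 = 14641/20736

14641/20736


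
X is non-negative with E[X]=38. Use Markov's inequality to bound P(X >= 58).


Markov: P(X >= a) <= E[X]/a
P(X >= 58) <= 38/58 = 19/29

19/29


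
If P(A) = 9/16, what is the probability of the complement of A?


P(A') = 1 - P(A) = 1 - 9/16 = 7/16

7/16


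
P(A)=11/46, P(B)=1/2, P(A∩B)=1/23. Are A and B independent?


P(A)*P(B) = 11/46*1/2 = 11/92
P(A∩B) = 1/23 != 11/92, so not independent

No, A and B are not independent


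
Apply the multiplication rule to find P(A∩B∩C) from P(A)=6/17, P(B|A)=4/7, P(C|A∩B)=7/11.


P(A∩B∩C) = P(A) * P(B|A) * P(C|A∩B)
= 6/17 * 4/7 * 7/11
= 24/119 * 7/11 = 24/187

24/187


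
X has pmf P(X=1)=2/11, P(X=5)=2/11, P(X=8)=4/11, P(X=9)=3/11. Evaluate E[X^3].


E[X^3] = sum(x^3 * P(x))
= 1*2/11 + 125*2/11 + 512*4/11 + 729*3/11
= 4487/11

4487/11


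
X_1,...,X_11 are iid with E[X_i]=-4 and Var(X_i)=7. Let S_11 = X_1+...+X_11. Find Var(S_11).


By independence, Var(S_n) = n*Var(X_1) = 11*7 = 77

77


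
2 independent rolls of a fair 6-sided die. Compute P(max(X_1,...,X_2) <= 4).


P(max <= 4) = P(all X_i <= 4) = (P(X_1 <= 4))^2
= (4/6)^2 = (2/3)^2 = 4/9

4/9


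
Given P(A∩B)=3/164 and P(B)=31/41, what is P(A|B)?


P(A|B) = P(A∩B)/P(B) = (3/164)/(124/164) = 3/124

3/124


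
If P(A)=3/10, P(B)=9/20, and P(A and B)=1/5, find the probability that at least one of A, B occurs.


P(A∪B) = P(A) + P(B) - P(A∩B)
= 3/10 + 9/20 - 1/5 = 11/20

11/20


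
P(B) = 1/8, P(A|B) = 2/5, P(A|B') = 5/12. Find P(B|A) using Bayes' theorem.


P(A) = P(A|B)P(B) + P(A|B')P(B') = 2/5*1/8 + 5/12*7/8 = 199/480
P(B|A) = P(A|B)P(B)/P(A) = (1/20)/(199/480) = 24/199

24/199


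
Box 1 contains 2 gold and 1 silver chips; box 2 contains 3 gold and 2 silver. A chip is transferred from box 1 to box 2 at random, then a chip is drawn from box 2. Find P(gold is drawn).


P(transfer gold) = 2/3; P(transfer silver) = 1/3
If gold transferred: Urn II has 4 gold of 6, so P(gold|gold moved) = 2/3
If silver transferred: Urn II has 3 gold of 6, so P(gold|silver moved) = 1/2
By total probability: P(gold) = 2/3*2/3 + 1/3*1/2 = 11/18

11/18
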